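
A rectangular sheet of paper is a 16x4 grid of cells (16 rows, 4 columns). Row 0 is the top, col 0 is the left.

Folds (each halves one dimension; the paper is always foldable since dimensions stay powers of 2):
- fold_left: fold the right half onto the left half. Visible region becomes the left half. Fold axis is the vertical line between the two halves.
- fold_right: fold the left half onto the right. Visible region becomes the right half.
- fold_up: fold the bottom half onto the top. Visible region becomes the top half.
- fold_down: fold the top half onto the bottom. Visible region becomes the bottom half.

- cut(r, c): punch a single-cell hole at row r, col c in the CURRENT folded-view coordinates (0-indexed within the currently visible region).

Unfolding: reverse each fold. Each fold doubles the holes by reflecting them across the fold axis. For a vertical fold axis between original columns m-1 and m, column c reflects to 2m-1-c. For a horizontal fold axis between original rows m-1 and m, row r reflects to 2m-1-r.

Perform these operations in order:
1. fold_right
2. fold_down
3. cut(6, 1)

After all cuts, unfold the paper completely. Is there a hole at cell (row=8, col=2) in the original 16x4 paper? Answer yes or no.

Op 1 fold_right: fold axis v@2; visible region now rows[0,16) x cols[2,4) = 16x2
Op 2 fold_down: fold axis h@8; visible region now rows[8,16) x cols[2,4) = 8x2
Op 3 cut(6, 1): punch at orig (14,3); cuts so far [(14, 3)]; region rows[8,16) x cols[2,4) = 8x2
Unfold 1 (reflect across h@8): 2 holes -> [(1, 3), (14, 3)]
Unfold 2 (reflect across v@2): 4 holes -> [(1, 0), (1, 3), (14, 0), (14, 3)]
Holes: [(1, 0), (1, 3), (14, 0), (14, 3)]

Answer: no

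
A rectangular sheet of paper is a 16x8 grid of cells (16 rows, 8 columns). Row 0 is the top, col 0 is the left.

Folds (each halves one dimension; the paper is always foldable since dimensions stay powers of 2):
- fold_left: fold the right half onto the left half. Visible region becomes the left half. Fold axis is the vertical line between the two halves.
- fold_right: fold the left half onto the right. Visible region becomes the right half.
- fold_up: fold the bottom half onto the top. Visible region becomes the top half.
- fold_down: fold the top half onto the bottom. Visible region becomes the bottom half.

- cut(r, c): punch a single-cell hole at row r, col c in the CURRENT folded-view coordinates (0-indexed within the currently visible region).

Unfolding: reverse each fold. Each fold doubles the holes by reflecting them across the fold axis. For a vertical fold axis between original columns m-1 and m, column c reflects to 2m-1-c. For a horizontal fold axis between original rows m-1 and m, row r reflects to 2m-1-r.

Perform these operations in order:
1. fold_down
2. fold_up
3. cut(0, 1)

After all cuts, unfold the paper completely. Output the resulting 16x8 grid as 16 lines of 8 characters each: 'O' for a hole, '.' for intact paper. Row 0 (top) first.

Answer: .O......
........
........
........
........
........
........
.O......
.O......
........
........
........
........
........
........
.O......

Derivation:
Op 1 fold_down: fold axis h@8; visible region now rows[8,16) x cols[0,8) = 8x8
Op 2 fold_up: fold axis h@12; visible region now rows[8,12) x cols[0,8) = 4x8
Op 3 cut(0, 1): punch at orig (8,1); cuts so far [(8, 1)]; region rows[8,12) x cols[0,8) = 4x8
Unfold 1 (reflect across h@12): 2 holes -> [(8, 1), (15, 1)]
Unfold 2 (reflect across h@8): 4 holes -> [(0, 1), (7, 1), (8, 1), (15, 1)]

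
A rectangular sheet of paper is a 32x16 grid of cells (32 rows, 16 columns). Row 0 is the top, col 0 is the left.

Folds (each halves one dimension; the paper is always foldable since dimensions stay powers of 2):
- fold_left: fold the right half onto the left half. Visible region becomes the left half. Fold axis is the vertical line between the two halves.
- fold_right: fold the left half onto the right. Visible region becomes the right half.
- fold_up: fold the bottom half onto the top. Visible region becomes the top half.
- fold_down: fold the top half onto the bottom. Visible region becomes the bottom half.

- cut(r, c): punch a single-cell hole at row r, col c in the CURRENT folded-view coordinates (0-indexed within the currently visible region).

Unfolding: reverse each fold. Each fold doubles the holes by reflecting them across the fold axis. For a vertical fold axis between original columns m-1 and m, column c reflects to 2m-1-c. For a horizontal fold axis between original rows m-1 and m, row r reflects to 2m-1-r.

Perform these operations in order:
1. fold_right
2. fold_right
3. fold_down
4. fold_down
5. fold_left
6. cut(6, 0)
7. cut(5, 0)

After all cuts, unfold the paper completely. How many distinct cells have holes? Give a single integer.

Answer: 64

Derivation:
Op 1 fold_right: fold axis v@8; visible region now rows[0,32) x cols[8,16) = 32x8
Op 2 fold_right: fold axis v@12; visible region now rows[0,32) x cols[12,16) = 32x4
Op 3 fold_down: fold axis h@16; visible region now rows[16,32) x cols[12,16) = 16x4
Op 4 fold_down: fold axis h@24; visible region now rows[24,32) x cols[12,16) = 8x4
Op 5 fold_left: fold axis v@14; visible region now rows[24,32) x cols[12,14) = 8x2
Op 6 cut(6, 0): punch at orig (30,12); cuts so far [(30, 12)]; region rows[24,32) x cols[12,14) = 8x2
Op 7 cut(5, 0): punch at orig (29,12); cuts so far [(29, 12), (30, 12)]; region rows[24,32) x cols[12,14) = 8x2
Unfold 1 (reflect across v@14): 4 holes -> [(29, 12), (29, 15), (30, 12), (30, 15)]
Unfold 2 (reflect across h@24): 8 holes -> [(17, 12), (17, 15), (18, 12), (18, 15), (29, 12), (29, 15), (30, 12), (30, 15)]
Unfold 3 (reflect across h@16): 16 holes -> [(1, 12), (1, 15), (2, 12), (2, 15), (13, 12), (13, 15), (14, 12), (14, 15), (17, 12), (17, 15), (18, 12), (18, 15), (29, 12), (29, 15), (30, 12), (30, 15)]
Unfold 4 (reflect across v@12): 32 holes -> [(1, 8), (1, 11), (1, 12), (1, 15), (2, 8), (2, 11), (2, 12), (2, 15), (13, 8), (13, 11), (13, 12), (13, 15), (14, 8), (14, 11), (14, 12), (14, 15), (17, 8), (17, 11), (17, 12), (17, 15), (18, 8), (18, 11), (18, 12), (18, 15), (29, 8), (29, 11), (29, 12), (29, 15), (30, 8), (30, 11), (30, 12), (30, 15)]
Unfold 5 (reflect across v@8): 64 holes -> [(1, 0), (1, 3), (1, 4), (1, 7), (1, 8), (1, 11), (1, 12), (1, 15), (2, 0), (2, 3), (2, 4), (2, 7), (2, 8), (2, 11), (2, 12), (2, 15), (13, 0), (13, 3), (13, 4), (13, 7), (13, 8), (13, 11), (13, 12), (13, 15), (14, 0), (14, 3), (14, 4), (14, 7), (14, 8), (14, 11), (14, 12), (14, 15), (17, 0), (17, 3), (17, 4), (17, 7), (17, 8), (17, 11), (17, 12), (17, 15), (18, 0), (18, 3), (18, 4), (18, 7), (18, 8), (18, 11), (18, 12), (18, 15), (29, 0), (29, 3), (29, 4), (29, 7), (29, 8), (29, 11), (29, 12), (29, 15), (30, 0), (30, 3), (30, 4), (30, 7), (30, 8), (30, 11), (30, 12), (30, 15)]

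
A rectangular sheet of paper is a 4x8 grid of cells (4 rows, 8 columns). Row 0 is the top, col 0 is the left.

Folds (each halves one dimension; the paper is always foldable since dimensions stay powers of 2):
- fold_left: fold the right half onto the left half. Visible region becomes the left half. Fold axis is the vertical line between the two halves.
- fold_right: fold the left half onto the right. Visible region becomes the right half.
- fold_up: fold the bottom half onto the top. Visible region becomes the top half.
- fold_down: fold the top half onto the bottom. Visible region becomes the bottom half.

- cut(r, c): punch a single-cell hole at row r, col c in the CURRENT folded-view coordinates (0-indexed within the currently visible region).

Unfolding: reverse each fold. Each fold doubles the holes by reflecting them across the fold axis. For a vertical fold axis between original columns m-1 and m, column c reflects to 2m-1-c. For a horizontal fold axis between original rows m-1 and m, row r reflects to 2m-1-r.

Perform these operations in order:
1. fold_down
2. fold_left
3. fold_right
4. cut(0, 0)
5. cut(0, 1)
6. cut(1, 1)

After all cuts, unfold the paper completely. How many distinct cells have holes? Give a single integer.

Answer: 24

Derivation:
Op 1 fold_down: fold axis h@2; visible region now rows[2,4) x cols[0,8) = 2x8
Op 2 fold_left: fold axis v@4; visible region now rows[2,4) x cols[0,4) = 2x4
Op 3 fold_right: fold axis v@2; visible region now rows[2,4) x cols[2,4) = 2x2
Op 4 cut(0, 0): punch at orig (2,2); cuts so far [(2, 2)]; region rows[2,4) x cols[2,4) = 2x2
Op 5 cut(0, 1): punch at orig (2,3); cuts so far [(2, 2), (2, 3)]; region rows[2,4) x cols[2,4) = 2x2
Op 6 cut(1, 1): punch at orig (3,3); cuts so far [(2, 2), (2, 3), (3, 3)]; region rows[2,4) x cols[2,4) = 2x2
Unfold 1 (reflect across v@2): 6 holes -> [(2, 0), (2, 1), (2, 2), (2, 3), (3, 0), (3, 3)]
Unfold 2 (reflect across v@4): 12 holes -> [(2, 0), (2, 1), (2, 2), (2, 3), (2, 4), (2, 5), (2, 6), (2, 7), (3, 0), (3, 3), (3, 4), (3, 7)]
Unfold 3 (reflect across h@2): 24 holes -> [(0, 0), (0, 3), (0, 4), (0, 7), (1, 0), (1, 1), (1, 2), (1, 3), (1, 4), (1, 5), (1, 6), (1, 7), (2, 0), (2, 1), (2, 2), (2, 3), (2, 4), (2, 5), (2, 6), (2, 7), (3, 0), (3, 3), (3, 4), (3, 7)]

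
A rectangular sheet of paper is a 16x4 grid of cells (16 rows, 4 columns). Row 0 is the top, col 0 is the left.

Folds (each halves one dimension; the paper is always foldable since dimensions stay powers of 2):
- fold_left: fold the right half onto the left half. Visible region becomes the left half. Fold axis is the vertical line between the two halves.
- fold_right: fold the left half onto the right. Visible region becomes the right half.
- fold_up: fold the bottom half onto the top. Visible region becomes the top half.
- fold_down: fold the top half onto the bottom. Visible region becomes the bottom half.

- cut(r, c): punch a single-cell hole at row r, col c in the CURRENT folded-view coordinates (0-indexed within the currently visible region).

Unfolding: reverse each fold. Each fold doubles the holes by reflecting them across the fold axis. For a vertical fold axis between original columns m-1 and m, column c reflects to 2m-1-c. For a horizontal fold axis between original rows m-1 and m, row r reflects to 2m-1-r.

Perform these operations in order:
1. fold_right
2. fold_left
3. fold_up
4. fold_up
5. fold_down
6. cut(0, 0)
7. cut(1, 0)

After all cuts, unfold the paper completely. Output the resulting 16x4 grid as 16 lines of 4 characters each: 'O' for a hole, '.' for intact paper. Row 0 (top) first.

Op 1 fold_right: fold axis v@2; visible region now rows[0,16) x cols[2,4) = 16x2
Op 2 fold_left: fold axis v@3; visible region now rows[0,16) x cols[2,3) = 16x1
Op 3 fold_up: fold axis h@8; visible region now rows[0,8) x cols[2,3) = 8x1
Op 4 fold_up: fold axis h@4; visible region now rows[0,4) x cols[2,3) = 4x1
Op 5 fold_down: fold axis h@2; visible region now rows[2,4) x cols[2,3) = 2x1
Op 6 cut(0, 0): punch at orig (2,2); cuts so far [(2, 2)]; region rows[2,4) x cols[2,3) = 2x1
Op 7 cut(1, 0): punch at orig (3,2); cuts so far [(2, 2), (3, 2)]; region rows[2,4) x cols[2,3) = 2x1
Unfold 1 (reflect across h@2): 4 holes -> [(0, 2), (1, 2), (2, 2), (3, 2)]
Unfold 2 (reflect across h@4): 8 holes -> [(0, 2), (1, 2), (2, 2), (3, 2), (4, 2), (5, 2), (6, 2), (7, 2)]
Unfold 3 (reflect across h@8): 16 holes -> [(0, 2), (1, 2), (2, 2), (3, 2), (4, 2), (5, 2), (6, 2), (7, 2), (8, 2), (9, 2), (10, 2), (11, 2), (12, 2), (13, 2), (14, 2), (15, 2)]
Unfold 4 (reflect across v@3): 32 holes -> [(0, 2), (0, 3), (1, 2), (1, 3), (2, 2), (2, 3), (3, 2), (3, 3), (4, 2), (4, 3), (5, 2), (5, 3), (6, 2), (6, 3), (7, 2), (7, 3), (8, 2), (8, 3), (9, 2), (9, 3), (10, 2), (10, 3), (11, 2), (11, 3), (12, 2), (12, 3), (13, 2), (13, 3), (14, 2), (14, 3), (15, 2), (15, 3)]
Unfold 5 (reflect across v@2): 64 holes -> [(0, 0), (0, 1), (0, 2), (0, 3), (1, 0), (1, 1), (1, 2), (1, 3), (2, 0), (2, 1), (2, 2), (2, 3), (3, 0), (3, 1), (3, 2), (3, 3), (4, 0), (4, 1), (4, 2), (4, 3), (5, 0), (5, 1), (5, 2), (5, 3), (6, 0), (6, 1), (6, 2), (6, 3), (7, 0), (7, 1), (7, 2), (7, 3), (8, 0), (8, 1), (8, 2), (8, 3), (9, 0), (9, 1), (9, 2), (9, 3), (10, 0), (10, 1), (10, 2), (10, 3), (11, 0), (11, 1), (11, 2), (11, 3), (12, 0), (12, 1), (12, 2), (12, 3), (13, 0), (13, 1), (13, 2), (13, 3), (14, 0), (14, 1), (14, 2), (14, 3), (15, 0), (15, 1), (15, 2), (15, 3)]

Answer: OOOO
OOOO
OOOO
OOOO
OOOO
OOOO
OOOO
OOOO
OOOO
OOOO
OOOO
OOOO
OOOO
OOOO
OOOO
OOOO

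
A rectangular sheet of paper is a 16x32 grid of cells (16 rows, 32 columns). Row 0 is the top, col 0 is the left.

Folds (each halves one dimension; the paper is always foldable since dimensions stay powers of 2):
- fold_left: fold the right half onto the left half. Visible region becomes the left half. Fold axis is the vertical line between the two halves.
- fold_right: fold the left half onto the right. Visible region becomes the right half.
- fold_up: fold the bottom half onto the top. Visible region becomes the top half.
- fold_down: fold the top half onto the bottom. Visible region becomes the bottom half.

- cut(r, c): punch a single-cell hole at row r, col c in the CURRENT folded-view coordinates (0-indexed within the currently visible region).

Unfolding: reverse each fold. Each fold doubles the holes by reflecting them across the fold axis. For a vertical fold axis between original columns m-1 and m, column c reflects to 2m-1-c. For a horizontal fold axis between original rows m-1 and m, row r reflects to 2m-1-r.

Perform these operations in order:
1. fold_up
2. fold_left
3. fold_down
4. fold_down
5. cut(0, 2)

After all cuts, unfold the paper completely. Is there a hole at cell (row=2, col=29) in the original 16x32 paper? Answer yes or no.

Op 1 fold_up: fold axis h@8; visible region now rows[0,8) x cols[0,32) = 8x32
Op 2 fold_left: fold axis v@16; visible region now rows[0,8) x cols[0,16) = 8x16
Op 3 fold_down: fold axis h@4; visible region now rows[4,8) x cols[0,16) = 4x16
Op 4 fold_down: fold axis h@6; visible region now rows[6,8) x cols[0,16) = 2x16
Op 5 cut(0, 2): punch at orig (6,2); cuts so far [(6, 2)]; region rows[6,8) x cols[0,16) = 2x16
Unfold 1 (reflect across h@6): 2 holes -> [(5, 2), (6, 2)]
Unfold 2 (reflect across h@4): 4 holes -> [(1, 2), (2, 2), (5, 2), (6, 2)]
Unfold 3 (reflect across v@16): 8 holes -> [(1, 2), (1, 29), (2, 2), (2, 29), (5, 2), (5, 29), (6, 2), (6, 29)]
Unfold 4 (reflect across h@8): 16 holes -> [(1, 2), (1, 29), (2, 2), (2, 29), (5, 2), (5, 29), (6, 2), (6, 29), (9, 2), (9, 29), (10, 2), (10, 29), (13, 2), (13, 29), (14, 2), (14, 29)]
Holes: [(1, 2), (1, 29), (2, 2), (2, 29), (5, 2), (5, 29), (6, 2), (6, 29), (9, 2), (9, 29), (10, 2), (10, 29), (13, 2), (13, 29), (14, 2), (14, 29)]

Answer: yes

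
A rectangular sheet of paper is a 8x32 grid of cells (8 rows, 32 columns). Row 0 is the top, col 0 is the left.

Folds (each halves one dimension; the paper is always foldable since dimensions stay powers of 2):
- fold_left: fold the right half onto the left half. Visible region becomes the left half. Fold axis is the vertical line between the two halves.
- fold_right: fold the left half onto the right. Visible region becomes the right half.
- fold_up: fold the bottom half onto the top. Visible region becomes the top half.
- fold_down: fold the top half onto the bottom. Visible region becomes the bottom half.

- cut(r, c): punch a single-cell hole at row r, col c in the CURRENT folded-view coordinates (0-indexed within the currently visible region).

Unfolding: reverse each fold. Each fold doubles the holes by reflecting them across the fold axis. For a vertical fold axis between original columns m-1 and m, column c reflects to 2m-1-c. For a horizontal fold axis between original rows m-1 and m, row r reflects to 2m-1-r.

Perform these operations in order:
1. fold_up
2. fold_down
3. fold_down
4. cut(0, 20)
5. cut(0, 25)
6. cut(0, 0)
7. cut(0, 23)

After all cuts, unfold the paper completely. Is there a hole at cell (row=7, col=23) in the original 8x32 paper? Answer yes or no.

Op 1 fold_up: fold axis h@4; visible region now rows[0,4) x cols[0,32) = 4x32
Op 2 fold_down: fold axis h@2; visible region now rows[2,4) x cols[0,32) = 2x32
Op 3 fold_down: fold axis h@3; visible region now rows[3,4) x cols[0,32) = 1x32
Op 4 cut(0, 20): punch at orig (3,20); cuts so far [(3, 20)]; region rows[3,4) x cols[0,32) = 1x32
Op 5 cut(0, 25): punch at orig (3,25); cuts so far [(3, 20), (3, 25)]; region rows[3,4) x cols[0,32) = 1x32
Op 6 cut(0, 0): punch at orig (3,0); cuts so far [(3, 0), (3, 20), (3, 25)]; region rows[3,4) x cols[0,32) = 1x32
Op 7 cut(0, 23): punch at orig (3,23); cuts so far [(3, 0), (3, 20), (3, 23), (3, 25)]; region rows[3,4) x cols[0,32) = 1x32
Unfold 1 (reflect across h@3): 8 holes -> [(2, 0), (2, 20), (2, 23), (2, 25), (3, 0), (3, 20), (3, 23), (3, 25)]
Unfold 2 (reflect across h@2): 16 holes -> [(0, 0), (0, 20), (0, 23), (0, 25), (1, 0), (1, 20), (1, 23), (1, 25), (2, 0), (2, 20), (2, 23), (2, 25), (3, 0), (3, 20), (3, 23), (3, 25)]
Unfold 3 (reflect across h@4): 32 holes -> [(0, 0), (0, 20), (0, 23), (0, 25), (1, 0), (1, 20), (1, 23), (1, 25), (2, 0), (2, 20), (2, 23), (2, 25), (3, 0), (3, 20), (3, 23), (3, 25), (4, 0), (4, 20), (4, 23), (4, 25), (5, 0), (5, 20), (5, 23), (5, 25), (6, 0), (6, 20), (6, 23), (6, 25), (7, 0), (7, 20), (7, 23), (7, 25)]
Holes: [(0, 0), (0, 20), (0, 23), (0, 25), (1, 0), (1, 20), (1, 23), (1, 25), (2, 0), (2, 20), (2, 23), (2, 25), (3, 0), (3, 20), (3, 23), (3, 25), (4, 0), (4, 20), (4, 23), (4, 25), (5, 0), (5, 20), (5, 23), (5, 25), (6, 0), (6, 20), (6, 23), (6, 25), (7, 0), (7, 20), (7, 23), (7, 25)]

Answer: yes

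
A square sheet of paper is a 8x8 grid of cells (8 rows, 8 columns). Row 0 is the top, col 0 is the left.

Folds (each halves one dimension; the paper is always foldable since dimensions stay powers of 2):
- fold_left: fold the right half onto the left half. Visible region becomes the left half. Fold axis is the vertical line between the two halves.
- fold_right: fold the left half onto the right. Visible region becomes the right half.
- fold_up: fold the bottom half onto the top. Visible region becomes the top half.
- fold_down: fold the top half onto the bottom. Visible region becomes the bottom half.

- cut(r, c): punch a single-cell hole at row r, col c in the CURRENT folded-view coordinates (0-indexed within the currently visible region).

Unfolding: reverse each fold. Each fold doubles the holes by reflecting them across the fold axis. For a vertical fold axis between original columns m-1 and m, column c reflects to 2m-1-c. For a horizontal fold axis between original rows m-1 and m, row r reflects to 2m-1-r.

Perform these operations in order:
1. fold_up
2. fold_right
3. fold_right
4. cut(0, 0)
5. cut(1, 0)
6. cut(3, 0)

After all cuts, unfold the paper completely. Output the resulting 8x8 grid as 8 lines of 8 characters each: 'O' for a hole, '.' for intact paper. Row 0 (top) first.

Answer: .OO..OO.
.OO..OO.
........
.OO..OO.
.OO..OO.
........
.OO..OO.
.OO..OO.

Derivation:
Op 1 fold_up: fold axis h@4; visible region now rows[0,4) x cols[0,8) = 4x8
Op 2 fold_right: fold axis v@4; visible region now rows[0,4) x cols[4,8) = 4x4
Op 3 fold_right: fold axis v@6; visible region now rows[0,4) x cols[6,8) = 4x2
Op 4 cut(0, 0): punch at orig (0,6); cuts so far [(0, 6)]; region rows[0,4) x cols[6,8) = 4x2
Op 5 cut(1, 0): punch at orig (1,6); cuts so far [(0, 6), (1, 6)]; region rows[0,4) x cols[6,8) = 4x2
Op 6 cut(3, 0): punch at orig (3,6); cuts so far [(0, 6), (1, 6), (3, 6)]; region rows[0,4) x cols[6,8) = 4x2
Unfold 1 (reflect across v@6): 6 holes -> [(0, 5), (0, 6), (1, 5), (1, 6), (3, 5), (3, 6)]
Unfold 2 (reflect across v@4): 12 holes -> [(0, 1), (0, 2), (0, 5), (0, 6), (1, 1), (1, 2), (1, 5), (1, 6), (3, 1), (3, 2), (3, 5), (3, 6)]
Unfold 3 (reflect across h@4): 24 holes -> [(0, 1), (0, 2), (0, 5), (0, 6), (1, 1), (1, 2), (1, 5), (1, 6), (3, 1), (3, 2), (3, 5), (3, 6), (4, 1), (4, 2), (4, 5), (4, 6), (6, 1), (6, 2), (6, 5), (6, 6), (7, 1), (7, 2), (7, 5), (7, 6)]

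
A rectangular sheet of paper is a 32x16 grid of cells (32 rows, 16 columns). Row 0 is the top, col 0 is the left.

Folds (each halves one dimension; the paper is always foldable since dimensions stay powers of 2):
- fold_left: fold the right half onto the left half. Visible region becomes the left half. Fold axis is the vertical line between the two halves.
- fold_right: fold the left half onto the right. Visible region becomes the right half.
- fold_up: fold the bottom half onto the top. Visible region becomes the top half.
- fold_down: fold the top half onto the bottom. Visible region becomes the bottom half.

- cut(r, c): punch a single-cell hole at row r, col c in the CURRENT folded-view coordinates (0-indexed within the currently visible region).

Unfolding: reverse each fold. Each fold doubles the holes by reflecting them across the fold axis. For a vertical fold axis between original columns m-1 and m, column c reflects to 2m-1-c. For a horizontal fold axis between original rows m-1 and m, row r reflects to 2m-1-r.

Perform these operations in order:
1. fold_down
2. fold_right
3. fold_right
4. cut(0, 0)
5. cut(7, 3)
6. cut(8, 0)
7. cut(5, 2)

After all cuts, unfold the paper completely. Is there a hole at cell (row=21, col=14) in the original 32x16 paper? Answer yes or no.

Answer: yes

Derivation:
Op 1 fold_down: fold axis h@16; visible region now rows[16,32) x cols[0,16) = 16x16
Op 2 fold_right: fold axis v@8; visible region now rows[16,32) x cols[8,16) = 16x8
Op 3 fold_right: fold axis v@12; visible region now rows[16,32) x cols[12,16) = 16x4
Op 4 cut(0, 0): punch at orig (16,12); cuts so far [(16, 12)]; region rows[16,32) x cols[12,16) = 16x4
Op 5 cut(7, 3): punch at orig (23,15); cuts so far [(16, 12), (23, 15)]; region rows[16,32) x cols[12,16) = 16x4
Op 6 cut(8, 0): punch at orig (24,12); cuts so far [(16, 12), (23, 15), (24, 12)]; region rows[16,32) x cols[12,16) = 16x4
Op 7 cut(5, 2): punch at orig (21,14); cuts so far [(16, 12), (21, 14), (23, 15), (24, 12)]; region rows[16,32) x cols[12,16) = 16x4
Unfold 1 (reflect across v@12): 8 holes -> [(16, 11), (16, 12), (21, 9), (21, 14), (23, 8), (23, 15), (24, 11), (24, 12)]
Unfold 2 (reflect across v@8): 16 holes -> [(16, 3), (16, 4), (16, 11), (16, 12), (21, 1), (21, 6), (21, 9), (21, 14), (23, 0), (23, 7), (23, 8), (23, 15), (24, 3), (24, 4), (24, 11), (24, 12)]
Unfold 3 (reflect across h@16): 32 holes -> [(7, 3), (7, 4), (7, 11), (7, 12), (8, 0), (8, 7), (8, 8), (8, 15), (10, 1), (10, 6), (10, 9), (10, 14), (15, 3), (15, 4), (15, 11), (15, 12), (16, 3), (16, 4), (16, 11), (16, 12), (21, 1), (21, 6), (21, 9), (21, 14), (23, 0), (23, 7), (23, 8), (23, 15), (24, 3), (24, 4), (24, 11), (24, 12)]
Holes: [(7, 3), (7, 4), (7, 11), (7, 12), (8, 0), (8, 7), (8, 8), (8, 15), (10, 1), (10, 6), (10, 9), (10, 14), (15, 3), (15, 4), (15, 11), (15, 12), (16, 3), (16, 4), (16, 11), (16, 12), (21, 1), (21, 6), (21, 9), (21, 14), (23, 0), (23, 7), (23, 8), (23, 15), (24, 3), (24, 4), (24, 11), (24, 12)]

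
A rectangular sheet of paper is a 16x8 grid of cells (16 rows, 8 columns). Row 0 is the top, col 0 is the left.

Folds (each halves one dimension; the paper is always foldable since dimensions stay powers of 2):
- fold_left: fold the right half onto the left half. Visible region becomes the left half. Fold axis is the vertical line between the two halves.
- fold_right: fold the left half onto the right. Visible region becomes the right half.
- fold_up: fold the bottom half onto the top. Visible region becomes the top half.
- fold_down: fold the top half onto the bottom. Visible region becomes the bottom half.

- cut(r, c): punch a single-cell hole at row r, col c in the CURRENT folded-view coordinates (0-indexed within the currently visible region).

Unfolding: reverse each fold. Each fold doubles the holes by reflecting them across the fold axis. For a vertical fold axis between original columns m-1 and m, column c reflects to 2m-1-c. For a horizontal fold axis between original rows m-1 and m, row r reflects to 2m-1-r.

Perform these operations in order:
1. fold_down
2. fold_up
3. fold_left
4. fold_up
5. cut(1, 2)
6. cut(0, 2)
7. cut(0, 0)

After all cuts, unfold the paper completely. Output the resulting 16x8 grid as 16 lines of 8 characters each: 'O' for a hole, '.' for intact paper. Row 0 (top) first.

Op 1 fold_down: fold axis h@8; visible region now rows[8,16) x cols[0,8) = 8x8
Op 2 fold_up: fold axis h@12; visible region now rows[8,12) x cols[0,8) = 4x8
Op 3 fold_left: fold axis v@4; visible region now rows[8,12) x cols[0,4) = 4x4
Op 4 fold_up: fold axis h@10; visible region now rows[8,10) x cols[0,4) = 2x4
Op 5 cut(1, 2): punch at orig (9,2); cuts so far [(9, 2)]; region rows[8,10) x cols[0,4) = 2x4
Op 6 cut(0, 2): punch at orig (8,2); cuts so far [(8, 2), (9, 2)]; region rows[8,10) x cols[0,4) = 2x4
Op 7 cut(0, 0): punch at orig (8,0); cuts so far [(8, 0), (8, 2), (9, 2)]; region rows[8,10) x cols[0,4) = 2x4
Unfold 1 (reflect across h@10): 6 holes -> [(8, 0), (8, 2), (9, 2), (10, 2), (11, 0), (11, 2)]
Unfold 2 (reflect across v@4): 12 holes -> [(8, 0), (8, 2), (8, 5), (8, 7), (9, 2), (9, 5), (10, 2), (10, 5), (11, 0), (11, 2), (11, 5), (11, 7)]
Unfold 3 (reflect across h@12): 24 holes -> [(8, 0), (8, 2), (8, 5), (8, 7), (9, 2), (9, 5), (10, 2), (10, 5), (11, 0), (11, 2), (11, 5), (11, 7), (12, 0), (12, 2), (12, 5), (12, 7), (13, 2), (13, 5), (14, 2), (14, 5), (15, 0), (15, 2), (15, 5), (15, 7)]
Unfold 4 (reflect across h@8): 48 holes -> [(0, 0), (0, 2), (0, 5), (0, 7), (1, 2), (1, 5), (2, 2), (2, 5), (3, 0), (3, 2), (3, 5), (3, 7), (4, 0), (4, 2), (4, 5), (4, 7), (5, 2), (5, 5), (6, 2), (6, 5), (7, 0), (7, 2), (7, 5), (7, 7), (8, 0), (8, 2), (8, 5), (8, 7), (9, 2), (9, 5), (10, 2), (10, 5), (11, 0), (11, 2), (11, 5), (11, 7), (12, 0), (12, 2), (12, 5), (12, 7), (13, 2), (13, 5), (14, 2), (14, 5), (15, 0), (15, 2), (15, 5), (15, 7)]

Answer: O.O..O.O
..O..O..
..O..O..
O.O..O.O
O.O..O.O
..O..O..
..O..O..
O.O..O.O
O.O..O.O
..O..O..
..O..O..
O.O..O.O
O.O..O.O
..O..O..
..O..O..
O.O..O.O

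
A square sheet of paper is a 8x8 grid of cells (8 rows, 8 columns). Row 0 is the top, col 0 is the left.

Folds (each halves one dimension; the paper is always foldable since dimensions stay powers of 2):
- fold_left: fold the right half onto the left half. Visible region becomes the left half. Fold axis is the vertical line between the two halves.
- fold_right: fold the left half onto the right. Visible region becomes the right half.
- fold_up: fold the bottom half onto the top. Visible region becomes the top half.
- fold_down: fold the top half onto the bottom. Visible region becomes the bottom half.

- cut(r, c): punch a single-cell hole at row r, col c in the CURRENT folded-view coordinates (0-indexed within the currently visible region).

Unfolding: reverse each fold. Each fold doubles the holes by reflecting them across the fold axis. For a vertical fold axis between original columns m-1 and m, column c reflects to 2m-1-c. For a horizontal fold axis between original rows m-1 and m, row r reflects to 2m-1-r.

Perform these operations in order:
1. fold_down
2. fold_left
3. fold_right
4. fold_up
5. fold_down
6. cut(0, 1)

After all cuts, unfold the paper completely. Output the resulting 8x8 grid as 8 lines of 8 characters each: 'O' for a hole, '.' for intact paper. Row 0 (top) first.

Op 1 fold_down: fold axis h@4; visible region now rows[4,8) x cols[0,8) = 4x8
Op 2 fold_left: fold axis v@4; visible region now rows[4,8) x cols[0,4) = 4x4
Op 3 fold_right: fold axis v@2; visible region now rows[4,8) x cols[2,4) = 4x2
Op 4 fold_up: fold axis h@6; visible region now rows[4,6) x cols[2,4) = 2x2
Op 5 fold_down: fold axis h@5; visible region now rows[5,6) x cols[2,4) = 1x2
Op 6 cut(0, 1): punch at orig (5,3); cuts so far [(5, 3)]; region rows[5,6) x cols[2,4) = 1x2
Unfold 1 (reflect across h@5): 2 holes -> [(4, 3), (5, 3)]
Unfold 2 (reflect across h@6): 4 holes -> [(4, 3), (5, 3), (6, 3), (7, 3)]
Unfold 3 (reflect across v@2): 8 holes -> [(4, 0), (4, 3), (5, 0), (5, 3), (6, 0), (6, 3), (7, 0), (7, 3)]
Unfold 4 (reflect across v@4): 16 holes -> [(4, 0), (4, 3), (4, 4), (4, 7), (5, 0), (5, 3), (5, 4), (5, 7), (6, 0), (6, 3), (6, 4), (6, 7), (7, 0), (7, 3), (7, 4), (7, 7)]
Unfold 5 (reflect across h@4): 32 holes -> [(0, 0), (0, 3), (0, 4), (0, 7), (1, 0), (1, 3), (1, 4), (1, 7), (2, 0), (2, 3), (2, 4), (2, 7), (3, 0), (3, 3), (3, 4), (3, 7), (4, 0), (4, 3), (4, 4), (4, 7), (5, 0), (5, 3), (5, 4), (5, 7), (6, 0), (6, 3), (6, 4), (6, 7), (7, 0), (7, 3), (7, 4), (7, 7)]

Answer: O..OO..O
O..OO..O
O..OO..O
O..OO..O
O..OO..O
O..OO..O
O..OO..O
O..OO..O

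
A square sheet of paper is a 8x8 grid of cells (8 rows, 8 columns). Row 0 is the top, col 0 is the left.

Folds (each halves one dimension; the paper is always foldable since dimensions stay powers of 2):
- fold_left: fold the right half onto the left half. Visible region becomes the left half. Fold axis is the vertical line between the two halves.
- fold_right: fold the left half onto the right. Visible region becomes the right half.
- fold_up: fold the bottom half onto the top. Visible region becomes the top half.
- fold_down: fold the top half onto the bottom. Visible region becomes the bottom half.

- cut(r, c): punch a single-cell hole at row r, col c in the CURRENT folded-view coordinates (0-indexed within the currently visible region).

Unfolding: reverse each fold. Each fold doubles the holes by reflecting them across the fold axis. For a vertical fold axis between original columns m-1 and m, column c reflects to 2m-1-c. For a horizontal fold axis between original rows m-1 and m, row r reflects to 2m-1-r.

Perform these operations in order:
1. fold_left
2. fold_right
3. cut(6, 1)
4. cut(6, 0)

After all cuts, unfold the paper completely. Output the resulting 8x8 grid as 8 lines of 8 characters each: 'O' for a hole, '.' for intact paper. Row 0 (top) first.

Op 1 fold_left: fold axis v@4; visible region now rows[0,8) x cols[0,4) = 8x4
Op 2 fold_right: fold axis v@2; visible region now rows[0,8) x cols[2,4) = 8x2
Op 3 cut(6, 1): punch at orig (6,3); cuts so far [(6, 3)]; region rows[0,8) x cols[2,4) = 8x2
Op 4 cut(6, 0): punch at orig (6,2); cuts so far [(6, 2), (6, 3)]; region rows[0,8) x cols[2,4) = 8x2
Unfold 1 (reflect across v@2): 4 holes -> [(6, 0), (6, 1), (6, 2), (6, 3)]
Unfold 2 (reflect across v@4): 8 holes -> [(6, 0), (6, 1), (6, 2), (6, 3), (6, 4), (6, 5), (6, 6), (6, 7)]

Answer: ........
........
........
........
........
........
OOOOOOOO
........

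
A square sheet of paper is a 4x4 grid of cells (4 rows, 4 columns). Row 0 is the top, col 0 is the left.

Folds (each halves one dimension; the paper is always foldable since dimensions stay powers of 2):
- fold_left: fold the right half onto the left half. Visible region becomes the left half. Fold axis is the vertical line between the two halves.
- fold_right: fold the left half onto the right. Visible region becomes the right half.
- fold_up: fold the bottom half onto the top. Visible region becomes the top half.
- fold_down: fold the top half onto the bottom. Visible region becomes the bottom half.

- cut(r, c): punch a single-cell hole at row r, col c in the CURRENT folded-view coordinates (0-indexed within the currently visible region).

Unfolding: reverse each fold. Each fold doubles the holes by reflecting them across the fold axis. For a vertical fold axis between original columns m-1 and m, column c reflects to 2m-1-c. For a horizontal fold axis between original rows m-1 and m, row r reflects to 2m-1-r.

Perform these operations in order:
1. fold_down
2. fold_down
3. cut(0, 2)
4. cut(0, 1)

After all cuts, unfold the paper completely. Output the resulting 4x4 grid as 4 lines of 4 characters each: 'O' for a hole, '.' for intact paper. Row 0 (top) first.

Answer: .OO.
.OO.
.OO.
.OO.

Derivation:
Op 1 fold_down: fold axis h@2; visible region now rows[2,4) x cols[0,4) = 2x4
Op 2 fold_down: fold axis h@3; visible region now rows[3,4) x cols[0,4) = 1x4
Op 3 cut(0, 2): punch at orig (3,2); cuts so far [(3, 2)]; region rows[3,4) x cols[0,4) = 1x4
Op 4 cut(0, 1): punch at orig (3,1); cuts so far [(3, 1), (3, 2)]; region rows[3,4) x cols[0,4) = 1x4
Unfold 1 (reflect across h@3): 4 holes -> [(2, 1), (2, 2), (3, 1), (3, 2)]
Unfold 2 (reflect across h@2): 8 holes -> [(0, 1), (0, 2), (1, 1), (1, 2), (2, 1), (2, 2), (3, 1), (3, 2)]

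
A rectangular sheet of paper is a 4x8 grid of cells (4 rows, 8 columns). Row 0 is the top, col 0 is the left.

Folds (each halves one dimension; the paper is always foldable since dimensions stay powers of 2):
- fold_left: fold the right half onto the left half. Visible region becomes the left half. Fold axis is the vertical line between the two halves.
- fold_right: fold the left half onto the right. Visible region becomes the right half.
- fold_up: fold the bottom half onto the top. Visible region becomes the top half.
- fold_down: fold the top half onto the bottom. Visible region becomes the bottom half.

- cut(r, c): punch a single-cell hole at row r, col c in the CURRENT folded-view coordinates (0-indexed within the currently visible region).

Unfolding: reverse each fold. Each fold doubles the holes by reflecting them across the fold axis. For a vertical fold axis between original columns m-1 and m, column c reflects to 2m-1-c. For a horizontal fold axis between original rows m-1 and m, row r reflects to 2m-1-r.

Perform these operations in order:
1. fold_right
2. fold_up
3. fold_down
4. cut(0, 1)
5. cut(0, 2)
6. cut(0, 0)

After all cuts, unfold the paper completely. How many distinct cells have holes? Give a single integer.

Answer: 24

Derivation:
Op 1 fold_right: fold axis v@4; visible region now rows[0,4) x cols[4,8) = 4x4
Op 2 fold_up: fold axis h@2; visible region now rows[0,2) x cols[4,8) = 2x4
Op 3 fold_down: fold axis h@1; visible region now rows[1,2) x cols[4,8) = 1x4
Op 4 cut(0, 1): punch at orig (1,5); cuts so far [(1, 5)]; region rows[1,2) x cols[4,8) = 1x4
Op 5 cut(0, 2): punch at orig (1,6); cuts so far [(1, 5), (1, 6)]; region rows[1,2) x cols[4,8) = 1x4
Op 6 cut(0, 0): punch at orig (1,4); cuts so far [(1, 4), (1, 5), (1, 6)]; region rows[1,2) x cols[4,8) = 1x4
Unfold 1 (reflect across h@1): 6 holes -> [(0, 4), (0, 5), (0, 6), (1, 4), (1, 5), (1, 6)]
Unfold 2 (reflect across h@2): 12 holes -> [(0, 4), (0, 5), (0, 6), (1, 4), (1, 5), (1, 6), (2, 4), (2, 5), (2, 6), (3, 4), (3, 5), (3, 6)]
Unfold 3 (reflect across v@4): 24 holes -> [(0, 1), (0, 2), (0, 3), (0, 4), (0, 5), (0, 6), (1, 1), (1, 2), (1, 3), (1, 4), (1, 5), (1, 6), (2, 1), (2, 2), (2, 3), (2, 4), (2, 5), (2, 6), (3, 1), (3, 2), (3, 3), (3, 4), (3, 5), (3, 6)]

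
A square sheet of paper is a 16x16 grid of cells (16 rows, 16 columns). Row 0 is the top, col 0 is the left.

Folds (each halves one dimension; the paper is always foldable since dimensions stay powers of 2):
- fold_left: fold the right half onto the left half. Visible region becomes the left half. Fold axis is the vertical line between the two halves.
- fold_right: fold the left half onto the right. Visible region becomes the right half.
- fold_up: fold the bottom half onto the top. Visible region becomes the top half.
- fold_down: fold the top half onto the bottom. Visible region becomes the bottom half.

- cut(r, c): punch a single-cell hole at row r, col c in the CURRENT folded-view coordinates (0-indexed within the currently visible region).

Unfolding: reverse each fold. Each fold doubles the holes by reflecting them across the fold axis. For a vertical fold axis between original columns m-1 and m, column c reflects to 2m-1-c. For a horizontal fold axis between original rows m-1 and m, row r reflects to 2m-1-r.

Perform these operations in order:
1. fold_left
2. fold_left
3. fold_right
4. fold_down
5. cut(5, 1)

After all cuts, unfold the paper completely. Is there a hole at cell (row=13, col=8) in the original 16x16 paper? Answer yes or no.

Op 1 fold_left: fold axis v@8; visible region now rows[0,16) x cols[0,8) = 16x8
Op 2 fold_left: fold axis v@4; visible region now rows[0,16) x cols[0,4) = 16x4
Op 3 fold_right: fold axis v@2; visible region now rows[0,16) x cols[2,4) = 16x2
Op 4 fold_down: fold axis h@8; visible region now rows[8,16) x cols[2,4) = 8x2
Op 5 cut(5, 1): punch at orig (13,3); cuts so far [(13, 3)]; region rows[8,16) x cols[2,4) = 8x2
Unfold 1 (reflect across h@8): 2 holes -> [(2, 3), (13, 3)]
Unfold 2 (reflect across v@2): 4 holes -> [(2, 0), (2, 3), (13, 0), (13, 3)]
Unfold 3 (reflect across v@4): 8 holes -> [(2, 0), (2, 3), (2, 4), (2, 7), (13, 0), (13, 3), (13, 4), (13, 7)]
Unfold 4 (reflect across v@8): 16 holes -> [(2, 0), (2, 3), (2, 4), (2, 7), (2, 8), (2, 11), (2, 12), (2, 15), (13, 0), (13, 3), (13, 4), (13, 7), (13, 8), (13, 11), (13, 12), (13, 15)]
Holes: [(2, 0), (2, 3), (2, 4), (2, 7), (2, 8), (2, 11), (2, 12), (2, 15), (13, 0), (13, 3), (13, 4), (13, 7), (13, 8), (13, 11), (13, 12), (13, 15)]

Answer: yes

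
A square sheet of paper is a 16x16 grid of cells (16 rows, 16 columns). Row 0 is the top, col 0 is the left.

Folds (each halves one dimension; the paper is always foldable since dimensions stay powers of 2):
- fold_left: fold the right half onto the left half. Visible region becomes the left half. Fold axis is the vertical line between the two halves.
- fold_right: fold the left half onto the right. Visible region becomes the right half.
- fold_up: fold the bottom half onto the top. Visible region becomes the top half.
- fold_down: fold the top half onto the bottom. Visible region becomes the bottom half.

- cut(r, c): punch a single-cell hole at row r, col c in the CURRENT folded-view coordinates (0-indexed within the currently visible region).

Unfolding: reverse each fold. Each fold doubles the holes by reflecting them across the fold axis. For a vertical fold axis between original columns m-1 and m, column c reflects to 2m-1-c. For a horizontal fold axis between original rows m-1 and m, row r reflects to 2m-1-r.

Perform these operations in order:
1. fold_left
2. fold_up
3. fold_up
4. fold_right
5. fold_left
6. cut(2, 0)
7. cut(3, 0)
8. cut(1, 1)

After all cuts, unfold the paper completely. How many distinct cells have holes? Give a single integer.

Answer: 96

Derivation:
Op 1 fold_left: fold axis v@8; visible region now rows[0,16) x cols[0,8) = 16x8
Op 2 fold_up: fold axis h@8; visible region now rows[0,8) x cols[0,8) = 8x8
Op 3 fold_up: fold axis h@4; visible region now rows[0,4) x cols[0,8) = 4x8
Op 4 fold_right: fold axis v@4; visible region now rows[0,4) x cols[4,8) = 4x4
Op 5 fold_left: fold axis v@6; visible region now rows[0,4) x cols[4,6) = 4x2
Op 6 cut(2, 0): punch at orig (2,4); cuts so far [(2, 4)]; region rows[0,4) x cols[4,6) = 4x2
Op 7 cut(3, 0): punch at orig (3,4); cuts so far [(2, 4), (3, 4)]; region rows[0,4) x cols[4,6) = 4x2
Op 8 cut(1, 1): punch at orig (1,5); cuts so far [(1, 5), (2, 4), (3, 4)]; region rows[0,4) x cols[4,6) = 4x2
Unfold 1 (reflect across v@6): 6 holes -> [(1, 5), (1, 6), (2, 4), (2, 7), (3, 4), (3, 7)]
Unfold 2 (reflect across v@4): 12 holes -> [(1, 1), (1, 2), (1, 5), (1, 6), (2, 0), (2, 3), (2, 4), (2, 7), (3, 0), (3, 3), (3, 4), (3, 7)]
Unfold 3 (reflect across h@4): 24 holes -> [(1, 1), (1, 2), (1, 5), (1, 6), (2, 0), (2, 3), (2, 4), (2, 7), (3, 0), (3, 3), (3, 4), (3, 7), (4, 0), (4, 3), (4, 4), (4, 7), (5, 0), (5, 3), (5, 4), (5, 7), (6, 1), (6, 2), (6, 5), (6, 6)]
Unfold 4 (reflect across h@8): 48 holes -> [(1, 1), (1, 2), (1, 5), (1, 6), (2, 0), (2, 3), (2, 4), (2, 7), (3, 0), (3, 3), (3, 4), (3, 7), (4, 0), (4, 3), (4, 4), (4, 7), (5, 0), (5, 3), (5, 4), (5, 7), (6, 1), (6, 2), (6, 5), (6, 6), (9, 1), (9, 2), (9, 5), (9, 6), (10, 0), (10, 3), (10, 4), (10, 7), (11, 0), (11, 3), (11, 4), (11, 7), (12, 0), (12, 3), (12, 4), (12, 7), (13, 0), (13, 3), (13, 4), (13, 7), (14, 1), (14, 2), (14, 5), (14, 6)]
Unfold 5 (reflect across v@8): 96 holes -> [(1, 1), (1, 2), (1, 5), (1, 6), (1, 9), (1, 10), (1, 13), (1, 14), (2, 0), (2, 3), (2, 4), (2, 7), (2, 8), (2, 11), (2, 12), (2, 15), (3, 0), (3, 3), (3, 4), (3, 7), (3, 8), (3, 11), (3, 12), (3, 15), (4, 0), (4, 3), (4, 4), (4, 7), (4, 8), (4, 11), (4, 12), (4, 15), (5, 0), (5, 3), (5, 4), (5, 7), (5, 8), (5, 11), (5, 12), (5, 15), (6, 1), (6, 2), (6, 5), (6, 6), (6, 9), (6, 10), (6, 13), (6, 14), (9, 1), (9, 2), (9, 5), (9, 6), (9, 9), (9, 10), (9, 13), (9, 14), (10, 0), (10, 3), (10, 4), (10, 7), (10, 8), (10, 11), (10, 12), (10, 15), (11, 0), (11, 3), (11, 4), (11, 7), (11, 8), (11, 11), (11, 12), (11, 15), (12, 0), (12, 3), (12, 4), (12, 7), (12, 8), (12, 11), (12, 12), (12, 15), (13, 0), (13, 3), (13, 4), (13, 7), (13, 8), (13, 11), (13, 12), (13, 15), (14, 1), (14, 2), (14, 5), (14, 6), (14, 9), (14, 10), (14, 13), (14, 14)]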